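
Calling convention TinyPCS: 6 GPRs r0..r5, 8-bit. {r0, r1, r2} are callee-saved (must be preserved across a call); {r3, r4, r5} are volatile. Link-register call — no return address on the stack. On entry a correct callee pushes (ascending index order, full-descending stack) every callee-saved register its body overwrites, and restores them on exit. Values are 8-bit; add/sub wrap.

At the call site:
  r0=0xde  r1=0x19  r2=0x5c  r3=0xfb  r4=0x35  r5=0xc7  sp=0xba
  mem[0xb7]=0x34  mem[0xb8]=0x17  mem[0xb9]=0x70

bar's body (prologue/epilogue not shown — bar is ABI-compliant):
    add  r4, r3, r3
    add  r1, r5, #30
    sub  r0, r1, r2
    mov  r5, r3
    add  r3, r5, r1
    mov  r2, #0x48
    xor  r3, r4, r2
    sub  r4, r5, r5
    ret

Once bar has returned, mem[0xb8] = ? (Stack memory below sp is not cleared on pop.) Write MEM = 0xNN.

MEM = 0x19

prologue: push r0 -> mem[0xb9]=0xde, sp=0xb9
prologue: push r1 -> mem[0xb8]=0x19, sp=0xb8
prologue: push r2 -> mem[0xb7]=0x5c, sp=0xb7
body[0] add  r4, r3, r3 -> r4=0xf6
body[1] add  r1, r5, #30 -> r1=0xe5
body[2] sub  r0, r1, r2 -> r0=0x89
body[3] mov  r5, r3 -> r5=0xfb
body[4] add  r3, r5, r1 -> r3=0xe0
body[5] mov  r2, #0x48 -> r2=0x48
body[6] xor  r3, r4, r2 -> r3=0xbe
body[7] sub  r4, r5, r5 -> r4=0x00
epilogue: pop r2=0x5c, sp=0xb8
epilogue: pop r1=0x19, sp=0xb9
epilogue: pop r0=0xde, sp=0xba
prologue pushed ['r0', 'r1', 'r2'] at ['0xb9', '0xb8', '0xb7']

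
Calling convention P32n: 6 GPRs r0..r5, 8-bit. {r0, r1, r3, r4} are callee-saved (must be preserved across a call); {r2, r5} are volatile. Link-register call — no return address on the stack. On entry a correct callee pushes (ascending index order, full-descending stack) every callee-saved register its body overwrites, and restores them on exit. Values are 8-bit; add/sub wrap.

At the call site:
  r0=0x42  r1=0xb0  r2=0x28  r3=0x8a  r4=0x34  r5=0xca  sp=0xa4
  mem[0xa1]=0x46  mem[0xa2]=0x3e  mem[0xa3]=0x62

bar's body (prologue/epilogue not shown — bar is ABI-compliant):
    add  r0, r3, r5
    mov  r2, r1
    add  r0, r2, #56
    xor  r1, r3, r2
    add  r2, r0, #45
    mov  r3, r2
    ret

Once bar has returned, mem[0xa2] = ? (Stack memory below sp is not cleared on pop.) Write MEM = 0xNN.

prologue: push r0 → mem[0xa3]=0x42, sp=0xa3
prologue: push r1 → mem[0xa2]=0xb0, sp=0xa2
prologue: push r3 → mem[0xa1]=0x8a, sp=0xa1
body[0] add  r0, r3, r5 → r0=0x54
body[1] mov  r2, r1 → r2=0xb0
body[2] add  r0, r2, #56 → r0=0xe8
body[3] xor  r1, r3, r2 → r1=0x3a
body[4] add  r2, r0, #45 → r2=0x15
body[5] mov  r3, r2 → r3=0x15
epilogue: pop r3=0x8a, sp=0xa2
epilogue: pop r1=0xb0, sp=0xa3
epilogue: pop r0=0x42, sp=0xa4
prologue pushed ['r0', 'r1', 'r3'] at ['0xa3', '0xa2', '0xa1']

MEM = 0xb0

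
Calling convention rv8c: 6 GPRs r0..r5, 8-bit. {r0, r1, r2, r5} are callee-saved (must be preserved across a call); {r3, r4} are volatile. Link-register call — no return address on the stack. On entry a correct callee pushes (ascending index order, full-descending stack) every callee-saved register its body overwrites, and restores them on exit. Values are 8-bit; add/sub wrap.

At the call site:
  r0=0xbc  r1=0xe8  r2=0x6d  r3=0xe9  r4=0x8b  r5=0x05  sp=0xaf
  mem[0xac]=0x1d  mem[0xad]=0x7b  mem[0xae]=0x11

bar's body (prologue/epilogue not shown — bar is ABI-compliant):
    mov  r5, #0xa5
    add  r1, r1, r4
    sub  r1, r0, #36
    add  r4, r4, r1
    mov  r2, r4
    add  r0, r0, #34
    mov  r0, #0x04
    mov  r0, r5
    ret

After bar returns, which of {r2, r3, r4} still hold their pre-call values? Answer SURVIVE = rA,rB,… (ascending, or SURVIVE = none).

prologue: push r0 → mem[0xae]=0xbc, sp=0xae
prologue: push r1 → mem[0xad]=0xe8, sp=0xad
prologue: push r2 → mem[0xac]=0x6d, sp=0xac
prologue: push r5 → mem[0xab]=0x05, sp=0xab
body[0] mov  r5, #0xa5 → r5=0xa5
body[1] add  r1, r1, r4 → r1=0x73
body[2] sub  r1, r0, #36 → r1=0x98
body[3] add  r4, r4, r1 → r4=0x23
body[4] mov  r2, r4 → r2=0x23
body[5] add  r0, r0, #34 → r0=0xde
body[6] mov  r0, #0x04 → r0=0x04
body[7] mov  r0, r5 → r0=0xa5
epilogue: pop r5=0x05, sp=0xac
epilogue: pop r2=0x6d, sp=0xad
epilogue: pop r1=0xe8, sp=0xae
epilogue: pop r0=0xbc, sp=0xaf
r2: callee-saved, written=True
r3: caller-saved, written=False
r4: caller-saved, written=True

SURVIVE = r2,r3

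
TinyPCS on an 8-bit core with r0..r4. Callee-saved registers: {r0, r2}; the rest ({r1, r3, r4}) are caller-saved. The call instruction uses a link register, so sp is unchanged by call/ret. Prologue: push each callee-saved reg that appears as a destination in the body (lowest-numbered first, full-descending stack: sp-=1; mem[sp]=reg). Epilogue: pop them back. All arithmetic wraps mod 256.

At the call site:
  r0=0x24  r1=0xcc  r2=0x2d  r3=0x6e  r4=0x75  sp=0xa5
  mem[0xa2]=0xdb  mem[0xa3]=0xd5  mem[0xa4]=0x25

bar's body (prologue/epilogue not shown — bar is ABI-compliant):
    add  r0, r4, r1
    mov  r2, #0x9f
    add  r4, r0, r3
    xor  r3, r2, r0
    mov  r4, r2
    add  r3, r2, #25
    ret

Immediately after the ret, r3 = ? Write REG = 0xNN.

prologue: push r0 -> mem[0xa4]=0x24, sp=0xa4
prologue: push r2 -> mem[0xa3]=0x2d, sp=0xa3
body[0] add  r0, r4, r1 -> r0=0x41
body[1] mov  r2, #0x9f -> r2=0x9f
body[2] add  r4, r0, r3 -> r4=0xaf
body[3] xor  r3, r2, r0 -> r3=0xde
body[4] mov  r4, r2 -> r4=0x9f
body[5] add  r3, r2, #25 -> r3=0xb8
epilogue: pop r2=0x2d, sp=0xa4
epilogue: pop r0=0x24, sp=0xa5
r3 is caller-saved -> body value

REG = 0xb8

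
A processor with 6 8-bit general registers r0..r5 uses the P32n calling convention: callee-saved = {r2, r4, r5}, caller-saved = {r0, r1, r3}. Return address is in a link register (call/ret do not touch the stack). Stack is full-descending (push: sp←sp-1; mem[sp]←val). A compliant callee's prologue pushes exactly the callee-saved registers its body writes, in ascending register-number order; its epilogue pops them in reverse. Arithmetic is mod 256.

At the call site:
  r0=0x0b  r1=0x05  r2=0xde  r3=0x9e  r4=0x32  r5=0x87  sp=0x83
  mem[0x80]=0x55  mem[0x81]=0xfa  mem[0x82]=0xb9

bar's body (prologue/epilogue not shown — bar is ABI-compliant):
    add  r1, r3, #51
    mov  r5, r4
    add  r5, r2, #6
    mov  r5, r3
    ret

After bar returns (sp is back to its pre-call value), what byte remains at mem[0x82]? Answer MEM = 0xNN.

prologue: push r5 -> mem[0x82]=0x87, sp=0x82
body[0] add  r1, r3, #51 -> r1=0xd1
body[1] mov  r5, r4 -> r5=0x32
body[2] add  r5, r2, #6 -> r5=0xe4
body[3] mov  r5, r3 -> r5=0x9e
epilogue: pop r5=0x87, sp=0x83
prologue pushed ['r5'] at ['0x82']

MEM = 0x87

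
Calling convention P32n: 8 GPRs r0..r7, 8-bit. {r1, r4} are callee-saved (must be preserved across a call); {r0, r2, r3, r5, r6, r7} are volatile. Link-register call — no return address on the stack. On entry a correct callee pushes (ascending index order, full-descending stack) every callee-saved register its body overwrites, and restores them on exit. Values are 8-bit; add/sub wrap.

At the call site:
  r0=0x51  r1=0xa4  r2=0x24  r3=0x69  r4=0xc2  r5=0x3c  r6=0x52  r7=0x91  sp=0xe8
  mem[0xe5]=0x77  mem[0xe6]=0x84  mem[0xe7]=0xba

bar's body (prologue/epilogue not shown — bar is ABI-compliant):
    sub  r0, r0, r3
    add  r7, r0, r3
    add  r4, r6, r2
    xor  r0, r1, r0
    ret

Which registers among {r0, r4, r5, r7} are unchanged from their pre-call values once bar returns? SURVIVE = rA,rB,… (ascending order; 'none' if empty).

SURVIVE = r4,r5

prologue: push r4 → mem[0xe7]=0xc2, sp=0xe7
body[0] sub  r0, r0, r3 → r0=0xe8
body[1] add  r7, r0, r3 → r7=0x51
body[2] add  r4, r6, r2 → r4=0x76
body[3] xor  r0, r1, r0 → r0=0x4c
epilogue: pop r4=0xc2, sp=0xe8
r0: caller-saved, written=True
r4: callee-saved, written=True
r5: caller-saved, written=False
r7: caller-saved, written=True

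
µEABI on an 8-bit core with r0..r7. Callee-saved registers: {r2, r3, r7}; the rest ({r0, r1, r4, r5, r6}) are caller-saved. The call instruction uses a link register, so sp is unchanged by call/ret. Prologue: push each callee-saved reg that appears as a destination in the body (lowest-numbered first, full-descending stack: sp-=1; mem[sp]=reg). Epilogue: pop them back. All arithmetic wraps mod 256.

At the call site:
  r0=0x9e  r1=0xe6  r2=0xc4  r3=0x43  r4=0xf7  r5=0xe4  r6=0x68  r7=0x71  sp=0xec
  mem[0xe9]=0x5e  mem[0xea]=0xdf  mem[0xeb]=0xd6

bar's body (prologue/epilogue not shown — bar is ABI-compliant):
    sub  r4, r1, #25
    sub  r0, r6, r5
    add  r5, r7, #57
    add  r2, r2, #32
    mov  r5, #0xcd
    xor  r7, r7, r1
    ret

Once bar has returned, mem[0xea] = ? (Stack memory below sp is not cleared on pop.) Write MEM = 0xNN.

MEM = 0x71

prologue: push r2 → mem[0xeb]=0xc4, sp=0xeb
prologue: push r7 → mem[0xea]=0x71, sp=0xea
body[0] sub  r4, r1, #25 → r4=0xcd
body[1] sub  r0, r6, r5 → r0=0x84
body[2] add  r5, r7, #57 → r5=0xaa
body[3] add  r2, r2, #32 → r2=0xe4
body[4] mov  r5, #0xcd → r5=0xcd
body[5] xor  r7, r7, r1 → r7=0x97
epilogue: pop r7=0x71, sp=0xeb
epilogue: pop r2=0xc4, sp=0xec
prologue pushed ['r2', 'r7'] at ['0xeb', '0xea']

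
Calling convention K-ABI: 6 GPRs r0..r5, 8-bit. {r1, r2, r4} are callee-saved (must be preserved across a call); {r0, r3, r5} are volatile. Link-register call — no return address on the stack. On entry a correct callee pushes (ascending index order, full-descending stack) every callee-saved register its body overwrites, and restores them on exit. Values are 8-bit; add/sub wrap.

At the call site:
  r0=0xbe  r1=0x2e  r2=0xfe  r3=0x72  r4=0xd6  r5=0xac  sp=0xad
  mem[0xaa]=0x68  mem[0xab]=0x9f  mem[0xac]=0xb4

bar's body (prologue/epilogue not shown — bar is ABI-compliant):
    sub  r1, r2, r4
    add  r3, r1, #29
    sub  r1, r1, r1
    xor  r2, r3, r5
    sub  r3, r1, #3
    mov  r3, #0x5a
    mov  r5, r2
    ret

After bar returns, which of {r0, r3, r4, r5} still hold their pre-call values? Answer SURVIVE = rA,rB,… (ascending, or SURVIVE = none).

SURVIVE = r0,r4

prologue: push r1 -> mem[0xac]=0x2e, sp=0xac
prologue: push r2 -> mem[0xab]=0xfe, sp=0xab
body[0] sub  r1, r2, r4 -> r1=0x28
body[1] add  r3, r1, #29 -> r3=0x45
body[2] sub  r1, r1, r1 -> r1=0x00
body[3] xor  r2, r3, r5 -> r2=0xe9
body[4] sub  r3, r1, #3 -> r3=0xfd
body[5] mov  r3, #0x5a -> r3=0x5a
body[6] mov  r5, r2 -> r5=0xe9
epilogue: pop r2=0xfe, sp=0xac
epilogue: pop r1=0x2e, sp=0xad
r0: caller-saved, written=False
r3: caller-saved, written=True
r4: callee-saved, written=False
r5: caller-saved, written=True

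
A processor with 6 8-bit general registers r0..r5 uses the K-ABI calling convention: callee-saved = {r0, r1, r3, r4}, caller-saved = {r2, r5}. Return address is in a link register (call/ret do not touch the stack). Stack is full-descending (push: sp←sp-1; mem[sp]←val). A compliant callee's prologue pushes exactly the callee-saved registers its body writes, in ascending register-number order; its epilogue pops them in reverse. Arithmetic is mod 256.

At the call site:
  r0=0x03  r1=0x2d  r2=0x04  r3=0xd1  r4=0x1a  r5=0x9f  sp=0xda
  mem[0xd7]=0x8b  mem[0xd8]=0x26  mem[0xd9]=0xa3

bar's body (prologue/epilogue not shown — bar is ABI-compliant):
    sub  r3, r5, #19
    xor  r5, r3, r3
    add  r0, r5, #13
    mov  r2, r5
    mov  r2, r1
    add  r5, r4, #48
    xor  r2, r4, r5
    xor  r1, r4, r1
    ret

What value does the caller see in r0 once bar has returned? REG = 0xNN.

REG = 0x03

prologue: push r0 → mem[0xd9]=0x03, sp=0xd9
prologue: push r1 → mem[0xd8]=0x2d, sp=0xd8
prologue: push r3 → mem[0xd7]=0xd1, sp=0xd7
body[0] sub  r3, r5, #19 → r3=0x8c
body[1] xor  r5, r3, r3 → r5=0x00
body[2] add  r0, r5, #13 → r0=0x0d
body[3] mov  r2, r5 → r2=0x00
body[4] mov  r2, r1 → r2=0x2d
body[5] add  r5, r4, #48 → r5=0x4a
body[6] xor  r2, r4, r5 → r2=0x50
body[7] xor  r1, r4, r1 → r1=0x37
epilogue: pop r3=0xd1, sp=0xd8
epilogue: pop r1=0x2d, sp=0xd9
epilogue: pop r0=0x03, sp=0xda
r0 is callee-saved → restored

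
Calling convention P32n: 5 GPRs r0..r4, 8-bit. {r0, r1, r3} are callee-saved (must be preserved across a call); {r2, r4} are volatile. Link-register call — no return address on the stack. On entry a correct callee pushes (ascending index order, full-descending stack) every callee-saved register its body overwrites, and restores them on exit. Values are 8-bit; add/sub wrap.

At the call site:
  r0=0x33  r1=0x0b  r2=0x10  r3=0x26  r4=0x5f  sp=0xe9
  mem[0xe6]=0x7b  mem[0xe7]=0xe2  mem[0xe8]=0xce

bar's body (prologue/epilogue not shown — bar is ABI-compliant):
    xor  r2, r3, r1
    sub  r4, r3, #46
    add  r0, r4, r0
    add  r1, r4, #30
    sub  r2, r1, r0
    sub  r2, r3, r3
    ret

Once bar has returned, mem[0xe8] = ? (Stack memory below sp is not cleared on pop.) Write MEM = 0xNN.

prologue: push r0 -> mem[0xe8]=0x33, sp=0xe8
prologue: push r1 -> mem[0xe7]=0x0b, sp=0xe7
body[0] xor  r2, r3, r1 -> r2=0x2d
body[1] sub  r4, r3, #46 -> r4=0xf8
body[2] add  r0, r4, r0 -> r0=0x2b
body[3] add  r1, r4, #30 -> r1=0x16
body[4] sub  r2, r1, r0 -> r2=0xeb
body[5] sub  r2, r3, r3 -> r2=0x00
epilogue: pop r1=0x0b, sp=0xe8
epilogue: pop r0=0x33, sp=0xe9
prologue pushed ['r0', 'r1'] at ['0xe8', '0xe7']

MEM = 0x33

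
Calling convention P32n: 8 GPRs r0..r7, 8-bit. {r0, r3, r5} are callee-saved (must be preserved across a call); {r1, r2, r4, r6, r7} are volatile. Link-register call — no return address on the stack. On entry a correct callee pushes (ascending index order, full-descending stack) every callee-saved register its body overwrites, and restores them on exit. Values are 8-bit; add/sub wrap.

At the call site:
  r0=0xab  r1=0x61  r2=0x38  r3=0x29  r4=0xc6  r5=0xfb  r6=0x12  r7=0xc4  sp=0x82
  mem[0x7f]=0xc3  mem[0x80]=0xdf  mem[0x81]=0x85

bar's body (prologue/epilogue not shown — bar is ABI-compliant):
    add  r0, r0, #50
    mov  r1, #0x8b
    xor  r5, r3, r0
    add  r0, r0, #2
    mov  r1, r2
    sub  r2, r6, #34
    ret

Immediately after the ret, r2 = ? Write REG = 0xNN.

prologue: push r0 -> mem[0x81]=0xab, sp=0x81
prologue: push r5 -> mem[0x80]=0xfb, sp=0x80
body[0] add  r0, r0, #50 -> r0=0xdd
body[1] mov  r1, #0x8b -> r1=0x8b
body[2] xor  r5, r3, r0 -> r5=0xf4
body[3] add  r0, r0, #2 -> r0=0xdf
body[4] mov  r1, r2 -> r1=0x38
body[5] sub  r2, r6, #34 -> r2=0xf0
epilogue: pop r5=0xfb, sp=0x81
epilogue: pop r0=0xab, sp=0x82
r2 is caller-saved -> body value

REG = 0xf0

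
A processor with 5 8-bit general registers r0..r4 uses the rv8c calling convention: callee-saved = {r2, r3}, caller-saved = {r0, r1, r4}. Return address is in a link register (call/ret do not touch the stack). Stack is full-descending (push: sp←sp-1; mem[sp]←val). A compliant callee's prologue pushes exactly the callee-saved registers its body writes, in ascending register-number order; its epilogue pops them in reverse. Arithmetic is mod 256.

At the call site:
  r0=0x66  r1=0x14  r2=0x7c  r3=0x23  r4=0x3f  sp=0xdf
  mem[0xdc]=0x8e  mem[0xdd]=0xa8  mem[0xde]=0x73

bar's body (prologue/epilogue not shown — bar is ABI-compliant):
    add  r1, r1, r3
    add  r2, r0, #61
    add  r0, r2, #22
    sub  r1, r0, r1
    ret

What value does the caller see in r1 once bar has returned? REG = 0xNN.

REG = 0x82

prologue: push r2 -> mem[0xde]=0x7c, sp=0xde
body[0] add  r1, r1, r3 -> r1=0x37
body[1] add  r2, r0, #61 -> r2=0xa3
body[2] add  r0, r2, #22 -> r0=0xb9
body[3] sub  r1, r0, r1 -> r1=0x82
epilogue: pop r2=0x7c, sp=0xdf
r1 is caller-saved -> body value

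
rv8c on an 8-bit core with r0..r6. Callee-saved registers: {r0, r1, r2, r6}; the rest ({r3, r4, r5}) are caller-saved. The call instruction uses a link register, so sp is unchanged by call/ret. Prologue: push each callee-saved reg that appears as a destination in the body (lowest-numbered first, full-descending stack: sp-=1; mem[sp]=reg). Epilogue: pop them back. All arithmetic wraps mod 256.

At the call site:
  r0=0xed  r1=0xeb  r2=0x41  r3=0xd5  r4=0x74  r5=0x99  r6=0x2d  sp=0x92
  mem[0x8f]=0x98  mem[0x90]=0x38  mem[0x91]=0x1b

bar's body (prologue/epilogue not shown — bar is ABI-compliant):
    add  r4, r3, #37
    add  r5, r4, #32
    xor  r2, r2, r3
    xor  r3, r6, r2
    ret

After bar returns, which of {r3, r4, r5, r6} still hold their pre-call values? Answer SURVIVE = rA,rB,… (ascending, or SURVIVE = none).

prologue: push r2 → mem[0x91]=0x41, sp=0x91
body[0] add  r4, r3, #37 → r4=0xfa
body[1] add  r5, r4, #32 → r5=0x1a
body[2] xor  r2, r2, r3 → r2=0x94
body[3] xor  r3, r6, r2 → r3=0xb9
epilogue: pop r2=0x41, sp=0x92
r3: caller-saved, written=True
r4: caller-saved, written=True
r5: caller-saved, written=True
r6: callee-saved, written=False

SURVIVE = r6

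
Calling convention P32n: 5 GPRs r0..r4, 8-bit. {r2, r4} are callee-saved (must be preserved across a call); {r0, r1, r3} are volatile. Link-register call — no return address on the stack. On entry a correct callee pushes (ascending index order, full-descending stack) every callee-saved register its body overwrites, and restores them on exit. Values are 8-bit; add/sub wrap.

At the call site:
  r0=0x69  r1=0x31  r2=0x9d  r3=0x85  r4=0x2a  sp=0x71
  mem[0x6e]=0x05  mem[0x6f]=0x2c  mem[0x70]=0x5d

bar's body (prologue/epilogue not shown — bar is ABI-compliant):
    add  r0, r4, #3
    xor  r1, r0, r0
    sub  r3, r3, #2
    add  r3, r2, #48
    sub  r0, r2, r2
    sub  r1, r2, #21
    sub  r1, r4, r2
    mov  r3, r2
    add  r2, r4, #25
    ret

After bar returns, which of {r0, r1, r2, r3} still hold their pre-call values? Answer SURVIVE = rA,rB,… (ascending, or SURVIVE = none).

SURVIVE = r2

prologue: push r2 -> mem[0x70]=0x9d, sp=0x70
body[0] add  r0, r4, #3 -> r0=0x2d
body[1] xor  r1, r0, r0 -> r1=0x00
body[2] sub  r3, r3, #2 -> r3=0x83
body[3] add  r3, r2, #48 -> r3=0xcd
body[4] sub  r0, r2, r2 -> r0=0x00
body[5] sub  r1, r2, #21 -> r1=0x88
body[6] sub  r1, r4, r2 -> r1=0x8d
body[7] mov  r3, r2 -> r3=0x9d
body[8] add  r2, r4, #25 -> r2=0x43
epilogue: pop r2=0x9d, sp=0x71
r0: caller-saved, written=True
r1: caller-saved, written=True
r2: callee-saved, written=True
r3: caller-saved, written=True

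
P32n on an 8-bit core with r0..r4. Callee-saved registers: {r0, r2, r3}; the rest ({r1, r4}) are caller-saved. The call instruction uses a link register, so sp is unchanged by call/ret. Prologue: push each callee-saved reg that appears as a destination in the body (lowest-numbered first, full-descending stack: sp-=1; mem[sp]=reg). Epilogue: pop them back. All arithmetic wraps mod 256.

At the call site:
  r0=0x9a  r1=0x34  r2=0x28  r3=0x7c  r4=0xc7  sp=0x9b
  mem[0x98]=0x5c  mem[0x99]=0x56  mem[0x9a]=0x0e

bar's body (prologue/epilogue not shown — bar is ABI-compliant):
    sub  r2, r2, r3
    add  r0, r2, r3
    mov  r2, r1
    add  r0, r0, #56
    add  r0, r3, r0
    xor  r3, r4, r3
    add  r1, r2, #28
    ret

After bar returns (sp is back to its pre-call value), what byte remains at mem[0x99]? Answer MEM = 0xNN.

prologue: push r0 -> mem[0x9a]=0x9a, sp=0x9a
prologue: push r2 -> mem[0x99]=0x28, sp=0x99
prologue: push r3 -> mem[0x98]=0x7c, sp=0x98
body[0] sub  r2, r2, r3 -> r2=0xac
body[1] add  r0, r2, r3 -> r0=0x28
body[2] mov  r2, r1 -> r2=0x34
body[3] add  r0, r0, #56 -> r0=0x60
body[4] add  r0, r3, r0 -> r0=0xdc
body[5] xor  r3, r4, r3 -> r3=0xbb
body[6] add  r1, r2, #28 -> r1=0x50
epilogue: pop r3=0x7c, sp=0x99
epilogue: pop r2=0x28, sp=0x9a
epilogue: pop r0=0x9a, sp=0x9b
prologue pushed ['r0', 'r2', 'r3'] at ['0x9a', '0x99', '0x98']

MEM = 0x28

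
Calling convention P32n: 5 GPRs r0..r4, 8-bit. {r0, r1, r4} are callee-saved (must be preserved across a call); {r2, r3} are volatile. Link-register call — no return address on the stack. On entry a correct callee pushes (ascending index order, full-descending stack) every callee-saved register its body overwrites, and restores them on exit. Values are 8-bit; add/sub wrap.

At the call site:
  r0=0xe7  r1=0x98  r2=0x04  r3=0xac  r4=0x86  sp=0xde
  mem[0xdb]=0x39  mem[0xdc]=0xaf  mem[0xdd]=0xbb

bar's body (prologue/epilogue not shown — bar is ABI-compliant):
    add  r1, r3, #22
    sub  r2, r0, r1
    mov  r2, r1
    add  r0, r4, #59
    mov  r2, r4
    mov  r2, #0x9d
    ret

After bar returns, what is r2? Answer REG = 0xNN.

REG = 0x9d

prologue: push r0 -> mem[0xdd]=0xe7, sp=0xdd
prologue: push r1 -> mem[0xdc]=0x98, sp=0xdc
body[0] add  r1, r3, #22 -> r1=0xc2
body[1] sub  r2, r0, r1 -> r2=0x25
body[2] mov  r2, r1 -> r2=0xc2
body[3] add  r0, r4, #59 -> r0=0xc1
body[4] mov  r2, r4 -> r2=0x86
body[5] mov  r2, #0x9d -> r2=0x9d
epilogue: pop r1=0x98, sp=0xdd
epilogue: pop r0=0xe7, sp=0xde
r2 is caller-saved -> body value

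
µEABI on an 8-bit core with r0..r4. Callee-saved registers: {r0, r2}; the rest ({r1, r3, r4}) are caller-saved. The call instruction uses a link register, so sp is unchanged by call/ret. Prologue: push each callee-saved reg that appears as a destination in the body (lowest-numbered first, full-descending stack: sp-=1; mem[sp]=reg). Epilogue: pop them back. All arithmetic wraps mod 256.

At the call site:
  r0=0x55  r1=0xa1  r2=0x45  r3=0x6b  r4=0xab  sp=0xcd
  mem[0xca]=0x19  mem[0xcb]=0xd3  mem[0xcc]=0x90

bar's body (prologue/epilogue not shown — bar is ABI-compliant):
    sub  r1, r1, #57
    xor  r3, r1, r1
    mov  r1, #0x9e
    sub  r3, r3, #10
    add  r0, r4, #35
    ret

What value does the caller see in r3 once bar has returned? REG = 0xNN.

prologue: push r0 → mem[0xcc]=0x55, sp=0xcc
body[0] sub  r1, r1, #57 → r1=0x68
body[1] xor  r3, r1, r1 → r3=0x00
body[2] mov  r1, #0x9e → r1=0x9e
body[3] sub  r3, r3, #10 → r3=0xf6
body[4] add  r0, r4, #35 → r0=0xce
epilogue: pop r0=0x55, sp=0xcd
r3 is caller-saved → body value

REG = 0xf6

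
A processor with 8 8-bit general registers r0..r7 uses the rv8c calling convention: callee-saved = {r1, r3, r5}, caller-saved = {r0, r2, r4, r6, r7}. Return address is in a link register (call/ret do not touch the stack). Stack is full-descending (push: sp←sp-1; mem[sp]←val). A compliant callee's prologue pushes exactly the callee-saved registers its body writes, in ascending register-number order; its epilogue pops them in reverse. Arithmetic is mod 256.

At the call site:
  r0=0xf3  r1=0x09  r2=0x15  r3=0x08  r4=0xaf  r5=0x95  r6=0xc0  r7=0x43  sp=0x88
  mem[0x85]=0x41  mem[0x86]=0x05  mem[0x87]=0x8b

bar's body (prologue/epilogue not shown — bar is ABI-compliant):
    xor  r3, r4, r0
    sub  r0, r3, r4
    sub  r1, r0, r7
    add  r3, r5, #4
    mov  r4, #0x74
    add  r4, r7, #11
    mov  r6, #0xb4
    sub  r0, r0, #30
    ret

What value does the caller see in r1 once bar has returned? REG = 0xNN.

prologue: push r1 -> mem[0x87]=0x09, sp=0x87
prologue: push r3 -> mem[0x86]=0x08, sp=0x86
body[0] xor  r3, r4, r0 -> r3=0x5c
body[1] sub  r0, r3, r4 -> r0=0xad
body[2] sub  r1, r0, r7 -> r1=0x6a
body[3] add  r3, r5, #4 -> r3=0x99
body[4] mov  r4, #0x74 -> r4=0x74
body[5] add  r4, r7, #11 -> r4=0x4e
body[6] mov  r6, #0xb4 -> r6=0xb4
body[7] sub  r0, r0, #30 -> r0=0x8f
epilogue: pop r3=0x08, sp=0x87
epilogue: pop r1=0x09, sp=0x88
r1 is callee-saved -> restored

REG = 0x09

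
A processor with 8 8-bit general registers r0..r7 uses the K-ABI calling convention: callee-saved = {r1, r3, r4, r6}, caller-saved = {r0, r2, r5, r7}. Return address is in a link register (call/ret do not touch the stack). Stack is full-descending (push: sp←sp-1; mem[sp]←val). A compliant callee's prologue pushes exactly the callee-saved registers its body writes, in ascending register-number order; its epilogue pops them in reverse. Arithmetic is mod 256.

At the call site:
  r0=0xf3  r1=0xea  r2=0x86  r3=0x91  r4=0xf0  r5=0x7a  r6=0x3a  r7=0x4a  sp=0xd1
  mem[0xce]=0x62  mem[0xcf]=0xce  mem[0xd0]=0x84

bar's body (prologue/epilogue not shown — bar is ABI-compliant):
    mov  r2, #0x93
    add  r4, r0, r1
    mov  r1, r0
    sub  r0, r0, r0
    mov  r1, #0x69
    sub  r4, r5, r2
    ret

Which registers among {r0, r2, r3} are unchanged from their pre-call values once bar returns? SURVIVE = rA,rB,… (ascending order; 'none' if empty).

prologue: push r1 -> mem[0xd0]=0xea, sp=0xd0
prologue: push r4 -> mem[0xcf]=0xf0, sp=0xcf
body[0] mov  r2, #0x93 -> r2=0x93
body[1] add  r4, r0, r1 -> r4=0xdd
body[2] mov  r1, r0 -> r1=0xf3
body[3] sub  r0, r0, r0 -> r0=0x00
body[4] mov  r1, #0x69 -> r1=0x69
body[5] sub  r4, r5, r2 -> r4=0xe7
epilogue: pop r4=0xf0, sp=0xd0
epilogue: pop r1=0xea, sp=0xd1
r0: caller-saved, written=True
r2: caller-saved, written=True
r3: callee-saved, written=False

SURVIVE = r3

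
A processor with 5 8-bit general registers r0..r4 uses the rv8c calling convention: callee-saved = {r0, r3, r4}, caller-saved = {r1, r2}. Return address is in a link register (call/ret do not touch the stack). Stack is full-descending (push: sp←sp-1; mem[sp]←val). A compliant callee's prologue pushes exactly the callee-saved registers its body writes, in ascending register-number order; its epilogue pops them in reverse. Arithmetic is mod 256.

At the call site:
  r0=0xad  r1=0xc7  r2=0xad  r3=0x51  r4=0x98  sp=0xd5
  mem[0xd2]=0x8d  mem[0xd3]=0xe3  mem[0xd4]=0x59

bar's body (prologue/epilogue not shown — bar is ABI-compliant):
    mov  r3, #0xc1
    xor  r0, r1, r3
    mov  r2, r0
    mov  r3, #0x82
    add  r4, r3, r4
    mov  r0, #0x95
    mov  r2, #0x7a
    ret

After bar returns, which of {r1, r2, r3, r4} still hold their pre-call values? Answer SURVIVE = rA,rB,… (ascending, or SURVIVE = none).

prologue: push r0 → mem[0xd4]=0xad, sp=0xd4
prologue: push r3 → mem[0xd3]=0x51, sp=0xd3
prologue: push r4 → mem[0xd2]=0x98, sp=0xd2
body[0] mov  r3, #0xc1 → r3=0xc1
body[1] xor  r0, r1, r3 → r0=0x06
body[2] mov  r2, r0 → r2=0x06
body[3] mov  r3, #0x82 → r3=0x82
body[4] add  r4, r3, r4 → r4=0x1a
body[5] mov  r0, #0x95 → r0=0x95
body[6] mov  r2, #0x7a → r2=0x7a
epilogue: pop r4=0x98, sp=0xd3
epilogue: pop r3=0x51, sp=0xd4
epilogue: pop r0=0xad, sp=0xd5
r1: caller-saved, written=False
r2: caller-saved, written=True
r3: callee-saved, written=True
r4: callee-saved, written=True

SURVIVE = r1,r3,r4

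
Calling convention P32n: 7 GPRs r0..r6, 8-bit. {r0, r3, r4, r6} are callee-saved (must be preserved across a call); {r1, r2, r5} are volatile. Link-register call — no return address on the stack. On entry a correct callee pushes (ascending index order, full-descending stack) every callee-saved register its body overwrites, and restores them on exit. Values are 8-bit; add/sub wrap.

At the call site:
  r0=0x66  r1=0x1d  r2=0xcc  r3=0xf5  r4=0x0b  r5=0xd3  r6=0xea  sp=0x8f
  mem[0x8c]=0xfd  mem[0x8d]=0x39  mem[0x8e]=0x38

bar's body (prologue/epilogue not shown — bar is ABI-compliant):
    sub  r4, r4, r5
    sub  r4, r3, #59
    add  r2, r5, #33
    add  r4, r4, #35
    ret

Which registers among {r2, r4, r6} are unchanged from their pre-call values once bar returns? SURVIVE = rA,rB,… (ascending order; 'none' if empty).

prologue: push r4 → mem[0x8e]=0x0b, sp=0x8e
body[0] sub  r4, r4, r5 → r4=0x38
body[1] sub  r4, r3, #59 → r4=0xba
body[2] add  r2, r5, #33 → r2=0xf4
body[3] add  r4, r4, #35 → r4=0xdd
epilogue: pop r4=0x0b, sp=0x8f
r2: caller-saved, written=True
r4: callee-saved, written=True
r6: callee-saved, written=False

SURVIVE = r4,r6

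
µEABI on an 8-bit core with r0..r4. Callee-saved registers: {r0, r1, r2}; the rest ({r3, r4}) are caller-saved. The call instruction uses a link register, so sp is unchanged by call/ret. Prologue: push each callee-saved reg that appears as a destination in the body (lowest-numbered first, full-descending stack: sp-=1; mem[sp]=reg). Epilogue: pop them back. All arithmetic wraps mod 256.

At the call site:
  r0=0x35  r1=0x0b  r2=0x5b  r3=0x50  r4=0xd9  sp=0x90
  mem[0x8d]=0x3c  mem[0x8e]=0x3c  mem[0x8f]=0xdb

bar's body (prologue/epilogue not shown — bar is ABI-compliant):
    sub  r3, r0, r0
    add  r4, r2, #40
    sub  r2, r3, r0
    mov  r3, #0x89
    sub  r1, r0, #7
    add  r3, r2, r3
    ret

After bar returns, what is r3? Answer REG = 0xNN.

REG = 0x54

prologue: push r1 -> mem[0x8f]=0x0b, sp=0x8f
prologue: push r2 -> mem[0x8e]=0x5b, sp=0x8e
body[0] sub  r3, r0, r0 -> r3=0x00
body[1] add  r4, r2, #40 -> r4=0x83
body[2] sub  r2, r3, r0 -> r2=0xcb
body[3] mov  r3, #0x89 -> r3=0x89
body[4] sub  r1, r0, #7 -> r1=0x2e
body[5] add  r3, r2, r3 -> r3=0x54
epilogue: pop r2=0x5b, sp=0x8f
epilogue: pop r1=0x0b, sp=0x90
r3 is caller-saved -> body value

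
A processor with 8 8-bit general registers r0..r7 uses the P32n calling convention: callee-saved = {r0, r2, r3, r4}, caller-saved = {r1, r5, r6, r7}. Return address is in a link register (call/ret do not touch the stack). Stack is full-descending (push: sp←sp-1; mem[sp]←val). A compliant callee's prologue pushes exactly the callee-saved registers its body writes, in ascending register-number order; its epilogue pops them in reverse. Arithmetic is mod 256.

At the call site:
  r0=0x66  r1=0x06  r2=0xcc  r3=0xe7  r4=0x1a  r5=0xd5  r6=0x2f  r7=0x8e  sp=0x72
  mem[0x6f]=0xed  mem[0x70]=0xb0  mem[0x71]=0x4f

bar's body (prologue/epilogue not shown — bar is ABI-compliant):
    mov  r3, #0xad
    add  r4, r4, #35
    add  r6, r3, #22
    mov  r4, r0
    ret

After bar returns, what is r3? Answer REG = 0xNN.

REG = 0xe7

prologue: push r3 -> mem[0x71]=0xe7, sp=0x71
prologue: push r4 -> mem[0x70]=0x1a, sp=0x70
body[0] mov  r3, #0xad -> r3=0xad
body[1] add  r4, r4, #35 -> r4=0x3d
body[2] add  r6, r3, #22 -> r6=0xc3
body[3] mov  r4, r0 -> r4=0x66
epilogue: pop r4=0x1a, sp=0x71
epilogue: pop r3=0xe7, sp=0x72
r3 is callee-saved -> restored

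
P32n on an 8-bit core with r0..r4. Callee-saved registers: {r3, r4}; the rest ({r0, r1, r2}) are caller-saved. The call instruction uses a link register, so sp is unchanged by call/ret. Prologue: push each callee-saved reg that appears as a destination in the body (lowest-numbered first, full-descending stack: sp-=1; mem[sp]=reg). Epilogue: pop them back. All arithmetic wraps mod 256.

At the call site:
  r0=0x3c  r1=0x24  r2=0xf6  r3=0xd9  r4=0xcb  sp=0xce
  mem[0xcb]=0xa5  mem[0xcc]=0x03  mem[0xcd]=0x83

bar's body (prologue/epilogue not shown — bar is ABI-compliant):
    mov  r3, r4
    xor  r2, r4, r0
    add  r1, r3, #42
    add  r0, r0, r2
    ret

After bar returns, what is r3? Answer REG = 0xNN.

REG = 0xd9

prologue: push r3 → mem[0xcd]=0xd9, sp=0xcd
body[0] mov  r3, r4 → r3=0xcb
body[1] xor  r2, r4, r0 → r2=0xf7
body[2] add  r1, r3, #42 → r1=0xf5
body[3] add  r0, r0, r2 → r0=0x33
epilogue: pop r3=0xd9, sp=0xce
r3 is callee-saved → restored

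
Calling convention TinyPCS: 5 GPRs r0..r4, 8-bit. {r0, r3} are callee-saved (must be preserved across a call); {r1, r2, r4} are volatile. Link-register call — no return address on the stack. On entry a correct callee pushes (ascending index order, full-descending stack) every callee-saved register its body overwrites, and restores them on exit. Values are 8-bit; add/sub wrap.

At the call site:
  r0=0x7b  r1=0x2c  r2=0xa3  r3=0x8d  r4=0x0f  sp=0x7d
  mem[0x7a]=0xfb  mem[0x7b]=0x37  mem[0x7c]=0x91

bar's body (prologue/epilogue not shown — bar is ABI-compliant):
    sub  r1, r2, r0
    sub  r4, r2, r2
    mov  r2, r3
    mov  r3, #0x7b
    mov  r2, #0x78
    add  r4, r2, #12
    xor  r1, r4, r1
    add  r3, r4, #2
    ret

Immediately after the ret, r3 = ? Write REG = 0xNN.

prologue: push r3 -> mem[0x7c]=0x8d, sp=0x7c
body[0] sub  r1, r2, r0 -> r1=0x28
body[1] sub  r4, r2, r2 -> r4=0x00
body[2] mov  r2, r3 -> r2=0x8d
body[3] mov  r3, #0x7b -> r3=0x7b
body[4] mov  r2, #0x78 -> r2=0x78
body[5] add  r4, r2, #12 -> r4=0x84
body[6] xor  r1, r4, r1 -> r1=0xac
body[7] add  r3, r4, #2 -> r3=0x86
epilogue: pop r3=0x8d, sp=0x7d
r3 is callee-saved -> restored

REG = 0x8d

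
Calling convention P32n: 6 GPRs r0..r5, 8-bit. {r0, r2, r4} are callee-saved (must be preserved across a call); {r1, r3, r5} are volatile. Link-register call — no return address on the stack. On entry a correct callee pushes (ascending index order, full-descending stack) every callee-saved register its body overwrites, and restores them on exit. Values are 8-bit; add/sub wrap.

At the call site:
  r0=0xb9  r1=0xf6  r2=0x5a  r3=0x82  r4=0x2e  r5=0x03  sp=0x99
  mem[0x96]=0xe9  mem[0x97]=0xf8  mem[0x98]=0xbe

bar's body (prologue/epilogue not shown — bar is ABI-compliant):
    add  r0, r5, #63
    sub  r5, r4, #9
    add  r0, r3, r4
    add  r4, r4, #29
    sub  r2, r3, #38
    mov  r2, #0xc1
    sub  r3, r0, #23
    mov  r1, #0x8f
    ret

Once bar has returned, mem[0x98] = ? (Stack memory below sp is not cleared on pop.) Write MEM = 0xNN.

prologue: push r0 -> mem[0x98]=0xb9, sp=0x98
prologue: push r2 -> mem[0x97]=0x5a, sp=0x97
prologue: push r4 -> mem[0x96]=0x2e, sp=0x96
body[0] add  r0, r5, #63 -> r0=0x42
body[1] sub  r5, r4, #9 -> r5=0x25
body[2] add  r0, r3, r4 -> r0=0xb0
body[3] add  r4, r4, #29 -> r4=0x4b
body[4] sub  r2, r3, #38 -> r2=0x5c
body[5] mov  r2, #0xc1 -> r2=0xc1
body[6] sub  r3, r0, #23 -> r3=0x99
body[7] mov  r1, #0x8f -> r1=0x8f
epilogue: pop r4=0x2e, sp=0x97
epilogue: pop r2=0x5a, sp=0x98
epilogue: pop r0=0xb9, sp=0x99
prologue pushed ['r0', 'r2', 'r4'] at ['0x98', '0x97', '0x96']

MEM = 0xb9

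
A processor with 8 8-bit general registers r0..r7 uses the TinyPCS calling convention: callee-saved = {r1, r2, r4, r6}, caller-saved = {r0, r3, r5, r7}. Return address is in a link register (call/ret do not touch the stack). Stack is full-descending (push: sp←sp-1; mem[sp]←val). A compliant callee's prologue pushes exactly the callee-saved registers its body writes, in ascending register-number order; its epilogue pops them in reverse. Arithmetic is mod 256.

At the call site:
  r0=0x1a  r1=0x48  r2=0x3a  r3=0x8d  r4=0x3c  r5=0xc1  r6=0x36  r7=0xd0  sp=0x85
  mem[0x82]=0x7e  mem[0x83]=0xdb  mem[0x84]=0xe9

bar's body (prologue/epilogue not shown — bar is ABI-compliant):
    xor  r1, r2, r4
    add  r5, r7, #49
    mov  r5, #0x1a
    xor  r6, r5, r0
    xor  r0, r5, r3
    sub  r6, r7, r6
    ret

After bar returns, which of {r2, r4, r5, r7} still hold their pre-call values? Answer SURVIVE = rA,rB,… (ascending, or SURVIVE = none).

prologue: push r1 -> mem[0x84]=0x48, sp=0x84
prologue: push r6 -> mem[0x83]=0x36, sp=0x83
body[0] xor  r1, r2, r4 -> r1=0x06
body[1] add  r5, r7, #49 -> r5=0x01
body[2] mov  r5, #0x1a -> r5=0x1a
body[3] xor  r6, r5, r0 -> r6=0x00
body[4] xor  r0, r5, r3 -> r0=0x97
body[5] sub  r6, r7, r6 -> r6=0xd0
epilogue: pop r6=0x36, sp=0x84
epilogue: pop r1=0x48, sp=0x85
r2: callee-saved, written=False
r4: callee-saved, written=False
r5: caller-saved, written=True
r7: caller-saved, written=False

SURVIVE = r2,r4,r7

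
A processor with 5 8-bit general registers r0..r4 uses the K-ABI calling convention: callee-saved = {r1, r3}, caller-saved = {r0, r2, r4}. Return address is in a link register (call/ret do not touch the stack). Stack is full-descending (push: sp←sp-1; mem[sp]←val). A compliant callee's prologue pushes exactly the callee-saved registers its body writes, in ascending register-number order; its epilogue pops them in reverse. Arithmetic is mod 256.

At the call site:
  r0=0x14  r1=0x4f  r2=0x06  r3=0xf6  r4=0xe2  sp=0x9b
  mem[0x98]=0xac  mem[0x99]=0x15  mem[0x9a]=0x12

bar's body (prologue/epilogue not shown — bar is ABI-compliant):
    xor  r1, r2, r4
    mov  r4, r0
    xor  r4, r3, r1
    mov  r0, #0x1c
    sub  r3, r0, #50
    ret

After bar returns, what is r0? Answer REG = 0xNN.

REG = 0x1c

prologue: push r1 → mem[0x9a]=0x4f, sp=0x9a
prologue: push r3 → mem[0x99]=0xf6, sp=0x99
body[0] xor  r1, r2, r4 → r1=0xe4
body[1] mov  r4, r0 → r4=0x14
body[2] xor  r4, r3, r1 → r4=0x12
body[3] mov  r0, #0x1c → r0=0x1c
body[4] sub  r3, r0, #50 → r3=0xea
epilogue: pop r3=0xf6, sp=0x9a
epilogue: pop r1=0x4f, sp=0x9b
r0 is caller-saved → body value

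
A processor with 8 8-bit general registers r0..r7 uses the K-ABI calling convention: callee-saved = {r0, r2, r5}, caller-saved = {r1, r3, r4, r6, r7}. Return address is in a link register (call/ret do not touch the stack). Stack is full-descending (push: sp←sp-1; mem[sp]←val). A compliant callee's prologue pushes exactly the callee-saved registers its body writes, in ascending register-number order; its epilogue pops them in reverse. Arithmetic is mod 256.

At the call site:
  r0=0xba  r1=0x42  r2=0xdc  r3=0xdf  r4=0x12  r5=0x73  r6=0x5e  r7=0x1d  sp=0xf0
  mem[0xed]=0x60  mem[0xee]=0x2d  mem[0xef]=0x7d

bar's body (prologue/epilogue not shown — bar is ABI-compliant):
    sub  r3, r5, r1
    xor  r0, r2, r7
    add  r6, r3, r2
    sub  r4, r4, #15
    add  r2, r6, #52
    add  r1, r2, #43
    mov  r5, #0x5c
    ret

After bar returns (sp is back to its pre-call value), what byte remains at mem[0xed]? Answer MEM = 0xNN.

prologue: push r0 → mem[0xef]=0xba, sp=0xef
prologue: push r2 → mem[0xee]=0xdc, sp=0xee
prologue: push r5 → mem[0xed]=0x73, sp=0xed
body[0] sub  r3, r5, r1 → r3=0x31
body[1] xor  r0, r2, r7 → r0=0xc1
body[2] add  r6, r3, r2 → r6=0x0d
body[3] sub  r4, r4, #15 → r4=0x03
body[4] add  r2, r6, #52 → r2=0x41
body[5] add  r1, r2, #43 → r1=0x6c
body[6] mov  r5, #0x5c → r5=0x5c
epilogue: pop r5=0x73, sp=0xee
epilogue: pop r2=0xdc, sp=0xef
epilogue: pop r0=0xba, sp=0xf0
prologue pushed ['r0', 'r2', 'r5'] at ['0xef', '0xee', '0xed']

MEM = 0x73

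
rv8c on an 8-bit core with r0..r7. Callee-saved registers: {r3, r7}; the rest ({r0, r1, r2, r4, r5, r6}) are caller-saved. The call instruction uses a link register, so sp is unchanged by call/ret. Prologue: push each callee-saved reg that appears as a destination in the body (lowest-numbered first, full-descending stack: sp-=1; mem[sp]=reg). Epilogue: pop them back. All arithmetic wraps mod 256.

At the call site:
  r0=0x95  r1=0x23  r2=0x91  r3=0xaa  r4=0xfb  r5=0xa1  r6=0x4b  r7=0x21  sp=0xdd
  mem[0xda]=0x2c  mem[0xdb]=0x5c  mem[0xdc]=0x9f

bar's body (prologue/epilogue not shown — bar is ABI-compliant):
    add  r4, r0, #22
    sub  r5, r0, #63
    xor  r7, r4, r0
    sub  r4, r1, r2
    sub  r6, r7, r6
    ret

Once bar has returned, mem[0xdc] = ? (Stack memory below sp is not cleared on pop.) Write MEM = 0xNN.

MEM = 0x21

prologue: push r7 -> mem[0xdc]=0x21, sp=0xdc
body[0] add  r4, r0, #22 -> r4=0xab
body[1] sub  r5, r0, #63 -> r5=0x56
body[2] xor  r7, r4, r0 -> r7=0x3e
body[3] sub  r4, r1, r2 -> r4=0x92
body[4] sub  r6, r7, r6 -> r6=0xf3
epilogue: pop r7=0x21, sp=0xdd
prologue pushed ['r7'] at ['0xdc']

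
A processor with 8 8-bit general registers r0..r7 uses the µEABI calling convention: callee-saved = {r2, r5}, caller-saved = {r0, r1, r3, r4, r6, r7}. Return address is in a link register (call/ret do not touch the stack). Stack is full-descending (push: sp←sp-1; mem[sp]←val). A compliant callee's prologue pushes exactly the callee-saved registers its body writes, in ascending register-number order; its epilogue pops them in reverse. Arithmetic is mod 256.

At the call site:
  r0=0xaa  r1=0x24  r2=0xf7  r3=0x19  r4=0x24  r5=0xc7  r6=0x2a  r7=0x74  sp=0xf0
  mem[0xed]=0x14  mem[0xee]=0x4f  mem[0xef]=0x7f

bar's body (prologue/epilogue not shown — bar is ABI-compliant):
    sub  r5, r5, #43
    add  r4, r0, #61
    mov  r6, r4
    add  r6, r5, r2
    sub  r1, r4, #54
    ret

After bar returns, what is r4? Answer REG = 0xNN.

prologue: push r5 -> mem[0xef]=0xc7, sp=0xef
body[0] sub  r5, r5, #43 -> r5=0x9c
body[1] add  r4, r0, #61 -> r4=0xe7
body[2] mov  r6, r4 -> r6=0xe7
body[3] add  r6, r5, r2 -> r6=0x93
body[4] sub  r1, r4, #54 -> r1=0xb1
epilogue: pop r5=0xc7, sp=0xf0
r4 is caller-saved -> body value

REG = 0xe7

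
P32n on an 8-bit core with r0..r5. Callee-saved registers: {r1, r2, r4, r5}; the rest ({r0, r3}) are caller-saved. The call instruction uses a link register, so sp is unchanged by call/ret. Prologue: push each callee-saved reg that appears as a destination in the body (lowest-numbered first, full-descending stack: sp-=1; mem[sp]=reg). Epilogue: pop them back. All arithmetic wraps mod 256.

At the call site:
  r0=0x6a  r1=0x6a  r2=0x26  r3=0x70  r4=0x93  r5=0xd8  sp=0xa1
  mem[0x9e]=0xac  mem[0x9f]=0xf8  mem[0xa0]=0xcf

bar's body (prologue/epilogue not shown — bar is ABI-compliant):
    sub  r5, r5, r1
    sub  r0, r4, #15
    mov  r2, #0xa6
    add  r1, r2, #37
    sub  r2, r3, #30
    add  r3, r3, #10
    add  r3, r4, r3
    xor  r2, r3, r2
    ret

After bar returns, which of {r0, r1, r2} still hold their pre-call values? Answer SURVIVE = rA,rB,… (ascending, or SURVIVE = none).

SURVIVE = r1,r2

prologue: push r1 -> mem[0xa0]=0x6a, sp=0xa0
prologue: push r2 -> mem[0x9f]=0x26, sp=0x9f
prologue: push r5 -> mem[0x9e]=0xd8, sp=0x9e
body[0] sub  r5, r5, r1 -> r5=0x6e
body[1] sub  r0, r4, #15 -> r0=0x84
body[2] mov  r2, #0xa6 -> r2=0xa6
body[3] add  r1, r2, #37 -> r1=0xcb
body[4] sub  r2, r3, #30 -> r2=0x52
body[5] add  r3, r3, #10 -> r3=0x7a
body[6] add  r3, r4, r3 -> r3=0x0d
body[7] xor  r2, r3, r2 -> r2=0x5f
epilogue: pop r5=0xd8, sp=0x9f
epilogue: pop r2=0x26, sp=0xa0
epilogue: pop r1=0x6a, sp=0xa1
r0: caller-saved, written=True
r1: callee-saved, written=True
r2: callee-saved, written=True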